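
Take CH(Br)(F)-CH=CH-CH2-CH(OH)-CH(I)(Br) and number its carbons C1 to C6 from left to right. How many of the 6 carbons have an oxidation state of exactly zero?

Tallying each carbon's bonds:
C1: 1C, 1H, 1F, 1Br → 0 − 1 + 1 + 1 = +1
C2: 3C, 1H → 0 − 1 = -1
C3: 3C, 1H → 0 − 1 = -1
C4: 2C, 2H → 0 − 2 = -2
C5: 2C, 1H, 1O → 0 − 1 + 1 = 0
C6: 1C, 1H, 1Br, 1I → 0 − 1 + 1 + 1 = +1
1 carbon (C5) meets the condition.

1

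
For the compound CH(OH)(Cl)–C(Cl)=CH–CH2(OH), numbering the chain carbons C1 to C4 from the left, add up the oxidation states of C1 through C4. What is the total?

0

Bonds to more-electronegative neighbours contribute +1 each, bonds to H or metals contribute −1 each, and C–C bonds contribute 0. Tallying each carbon:
C1: 1C, 1H, 1O, 1Cl → 0 − 1 + 1 + 1 = +1
C2: 3C, 1Cl → 0 + 1 = +1
C3: 3C, 1H → 0 − 1 = -1
C4: 1C, 2H, 1O → 0 − 2 + 1 = -1
Sum = +1 + 1 − 1 − 1 = 0.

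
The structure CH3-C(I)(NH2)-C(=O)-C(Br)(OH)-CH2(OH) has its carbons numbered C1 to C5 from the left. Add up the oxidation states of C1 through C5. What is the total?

Tallying each carbon's bonds:
C1: 1C, 3H → 0 − 3 = -3
C2: 2C, 1N, 1I → 0 + 1 + 1 = +2
C3: 2C, 2O → 0 + 2 = +2
C4: 2C, 1O, 1Br → 0 + 1 + 1 = +2
C5: 1C, 2H, 1O → 0 − 2 + 1 = -1
Sum = -3 + 2 + 2 + 2 − 1 = +2.

+2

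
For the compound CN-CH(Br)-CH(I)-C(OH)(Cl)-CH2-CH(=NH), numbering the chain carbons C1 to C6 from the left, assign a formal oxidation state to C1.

Each bond to a more electronegative atom (O, N, halogen) counts +1, each bond to a less electronegative atom (H, metal, B, Si) counts −1, and each C–C bond counts 0.
C1 has one bond to C (0), a triple bond to N (3×+1 = +3).
Oxidation state = 0 + 3 = +3.

+3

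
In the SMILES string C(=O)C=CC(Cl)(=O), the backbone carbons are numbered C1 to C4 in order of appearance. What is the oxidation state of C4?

Each bond to a more electronegative atom (O, N, halogen) counts +1, each bond to a less electronegative atom (H, metal, B, Si) counts −1, and each C–C bond counts 0.
C4 has one bond to C (0), one bond to Cl (+1), a double bond to O (2×+1 = +2).
Oxidation state = 0 + 1 + 2 = +3.

+3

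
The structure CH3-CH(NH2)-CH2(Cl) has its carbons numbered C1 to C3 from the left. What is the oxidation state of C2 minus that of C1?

C2: 2C, 1H, 1N → 0 − 1 + 1 = 0
C1: 1C, 3H → 0 − 3 = -3
Difference: 0 − (-3) = +3.

+3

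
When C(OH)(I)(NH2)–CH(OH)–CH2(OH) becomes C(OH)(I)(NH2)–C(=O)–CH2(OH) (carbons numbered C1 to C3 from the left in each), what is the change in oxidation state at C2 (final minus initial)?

Before: C2 has 2 bonds to C, 1 bond to H, 1 bond to O → oxidation state 0.
After: C2 has 2 bonds to C, 2 bonds to O → oxidation state +2.
Δ = +2 − (0) = +2, so this is an oxidation at C2.

+2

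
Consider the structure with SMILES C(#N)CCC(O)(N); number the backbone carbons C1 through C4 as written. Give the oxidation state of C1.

+3

Bonds to more-electronegative neighbours contribute +1 each, bonds to H or metals contribute −1 each, and C–C bonds contribute 0.
C1 has one bond to C (0), a triple bond to N (3×+1 = +3).
Oxidation state = 0 + 3 = +3.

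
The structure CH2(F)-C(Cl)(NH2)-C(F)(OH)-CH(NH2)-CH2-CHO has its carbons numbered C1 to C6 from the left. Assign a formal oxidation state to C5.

-2

Bonds to more-electronegative neighbours contribute +1 each, bonds to H or metals contribute −1 each, and C–C bonds contribute 0.
C5 has one bond to C (0), one bond to C (0), one bond to H (-1), one bond to H (-1).
Oxidation state = 0 + 0 − 1 − 1 = -2.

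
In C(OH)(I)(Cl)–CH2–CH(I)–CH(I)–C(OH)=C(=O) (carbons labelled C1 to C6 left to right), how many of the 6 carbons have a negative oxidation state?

1

Tallying each carbon's bonds:
C1: 1C, 1O, 1Cl, 1I → 0 + 1 + 1 + 1 = +3
C2: 2C, 2H → 0 − 2 = -2
C3: 2C, 1H, 1I → 0 − 1 + 1 = 0
C4: 2C, 1H, 1I → 0 − 1 + 1 = 0
C5: 3C, 1O → 0 + 1 = +1
C6: 2C, 2O → 0 + 2 = +2
1 carbon (C2) meets the condition.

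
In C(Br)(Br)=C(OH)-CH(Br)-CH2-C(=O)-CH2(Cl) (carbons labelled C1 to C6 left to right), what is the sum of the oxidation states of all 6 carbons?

+2

Each bond to a more electronegative atom (O, N, halogen) counts +1, each bond to a less electronegative atom (H, metal, B, Si) counts −1, and each C–C bond counts 0. Tallying each carbon:
C1: 2C, 2Br → 0 + 2 = +2
C2: 3C, 1O → 0 + 1 = +1
C3: 2C, 1H, 1Br → 0 − 1 + 1 = 0
C4: 2C, 2H → 0 − 2 = -2
C5: 2C, 2O → 0 + 2 = +2
C6: 1C, 2H, 1Cl → 0 − 2 + 1 = -1
Sum = +2 + 1 + 0 − 2 + 2 − 1 = +2.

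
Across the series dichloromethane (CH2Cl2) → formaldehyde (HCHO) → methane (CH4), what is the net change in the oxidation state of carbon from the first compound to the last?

Carbon oxidation states along the series — dichloromethane: 0, formaldehyde: 0, methane: -4.
Net change = -4 − (0) = -4.

-4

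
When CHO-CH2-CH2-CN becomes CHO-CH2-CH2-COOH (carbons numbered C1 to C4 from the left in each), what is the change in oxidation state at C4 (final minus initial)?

Before: C4 has 1 bond to C, 3 bonds to N → oxidation state +3.
After: C4 has 1 bond to C, 3 bonds to O → oxidation state +3.
Δ = +3 − (+3) = 0, so no net redox change at C4.

0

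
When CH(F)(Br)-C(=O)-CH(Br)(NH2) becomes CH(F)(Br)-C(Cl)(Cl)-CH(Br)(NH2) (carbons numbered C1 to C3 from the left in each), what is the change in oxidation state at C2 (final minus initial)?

Before: C2 has 2 bonds to C, 2 bonds to O → oxidation state +2.
After: C2 has 2 bonds to C, 2 bonds to Cl → oxidation state +2.
Δ = +2 − (+2) = 0, so no net redox change at C2.

0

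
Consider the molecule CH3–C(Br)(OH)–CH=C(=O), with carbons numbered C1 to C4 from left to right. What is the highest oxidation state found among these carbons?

+2

Assign +1 per bond to O/N/halogen, −1 per bond to H or an electropositive element, and 0 per bond to carbon. Tallying each carbon:
C1: 1C, 3H → 0 − 3 = -3
C2: 2C, 1O, 1Br → 0 + 1 + 1 = +2
C3: 3C, 1H → 0 − 1 = -1
C4: 2C, 2O → 0 + 2 = +2
The highest value is +2.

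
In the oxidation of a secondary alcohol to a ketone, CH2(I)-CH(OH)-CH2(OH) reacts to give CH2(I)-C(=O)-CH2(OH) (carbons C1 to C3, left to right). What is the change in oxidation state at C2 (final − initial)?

Before: C2 has 2 bonds to C, 1 bond to H, 1 bond to O → oxidation state 0.
After: C2 has 2 bonds to C, 2 bonds to O → oxidation state +2.
Δ = +2 − (0) = +2, so this is an oxidation at C2.

+2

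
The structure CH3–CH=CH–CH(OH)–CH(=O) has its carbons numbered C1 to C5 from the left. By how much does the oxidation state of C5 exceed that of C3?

C5: 1C, 1H, 2O → 0 − 1 + 2 = +1
C3: 3C, 1H → 0 − 1 = -1
Difference: +1 − (-1) = +2.

+2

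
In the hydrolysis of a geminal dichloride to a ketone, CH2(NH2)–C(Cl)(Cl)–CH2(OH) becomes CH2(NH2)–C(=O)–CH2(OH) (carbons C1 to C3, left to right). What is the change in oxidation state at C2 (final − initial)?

0

Before: C2 has 2 bonds to C, 2 bonds to Cl → oxidation state +2.
After: C2 has 2 bonds to C, 2 bonds to O → oxidation state +2.
Δ = +2 − (+2) = 0, so no net redox change at C2.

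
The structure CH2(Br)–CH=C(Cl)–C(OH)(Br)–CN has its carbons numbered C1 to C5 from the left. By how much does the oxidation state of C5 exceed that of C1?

+4

C5: 1C, 3N → 0 + 3 = +3
C1: 1C, 2H, 1Br → 0 − 2 + 1 = -1
Difference: +3 − (-1) = +4.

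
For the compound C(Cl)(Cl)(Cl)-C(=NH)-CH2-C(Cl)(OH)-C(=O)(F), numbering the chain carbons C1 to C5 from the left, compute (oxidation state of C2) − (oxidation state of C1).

-1

C2: 2C, 2N → 0 + 2 = +2
C1: 1C, 3Cl → 0 + 3 = +3
Difference: +2 − (+3) = -1.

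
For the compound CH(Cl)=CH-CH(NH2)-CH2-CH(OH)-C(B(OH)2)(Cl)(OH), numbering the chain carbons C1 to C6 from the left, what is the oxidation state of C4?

C4 has one bond to C (0), one bond to C (0), one bond to H (-1), one bond to H (-1).
Oxidation state = 0 + 0 − 1 − 1 = -2.

-2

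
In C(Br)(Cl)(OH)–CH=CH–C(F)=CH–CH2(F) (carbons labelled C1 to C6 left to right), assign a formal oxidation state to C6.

-1

C6 has one bond to C (0), one bond to H (-1), one bond to F (+1), one bond to H (-1).
Oxidation state = 0 − 1 + 1 − 1 = -1.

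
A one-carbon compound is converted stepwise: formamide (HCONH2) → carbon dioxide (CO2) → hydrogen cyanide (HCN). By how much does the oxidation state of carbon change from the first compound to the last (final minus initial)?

0

Carbon oxidation states along the series — formamide: +2, carbon dioxide: +4, hydrogen cyanide: +2.
Net change = +2 − (+2) = 0.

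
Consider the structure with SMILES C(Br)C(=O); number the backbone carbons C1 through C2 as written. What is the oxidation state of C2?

C2 has one bond to C (0), one bond to H (-1), a double bond to O (2×+1 = +2).
Oxidation state = 0 − 1 + 2 = +1.

+1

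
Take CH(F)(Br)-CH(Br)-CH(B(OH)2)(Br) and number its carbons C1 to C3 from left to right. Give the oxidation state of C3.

C3 has one bond to C (0), one bond to B (-1), one bond to H (-1), one bond to Br (+1).
Oxidation state = 0 − 1 − 1 + 1 = -1.

-1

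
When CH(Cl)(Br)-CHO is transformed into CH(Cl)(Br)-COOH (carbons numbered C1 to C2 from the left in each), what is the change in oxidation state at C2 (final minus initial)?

Before: C2 has 1 bond to C, 1 bond to H, 2 bonds to O → oxidation state +1.
After: C2 has 1 bond to C, 3 bonds to O → oxidation state +3.
Δ = +3 − (+1) = +2, so this is an oxidation at C2.

+2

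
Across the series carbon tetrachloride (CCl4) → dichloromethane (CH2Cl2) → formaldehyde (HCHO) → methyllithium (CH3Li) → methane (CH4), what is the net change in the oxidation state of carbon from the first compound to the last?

-8

Carbon oxidation states along the series — carbon tetrachloride: +4, dichloromethane: 0, formaldehyde: 0, methyllithium: -4, methane: -4.
Net change = -4 − (+4) = -8.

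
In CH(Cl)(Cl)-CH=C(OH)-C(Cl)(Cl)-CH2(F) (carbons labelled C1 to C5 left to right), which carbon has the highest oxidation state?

Tallying each carbon's bonds:
C1: 1C, 1H, 2Cl → 0 − 1 + 2 = +1
C2: 3C, 1H → 0 − 1 = -1
C3: 3C, 1O → 0 + 1 = +1
C4: 2C, 2Cl → 0 + 2 = +2
C5: 1C, 2H, 1F → 0 − 2 + 1 = -1
The most oxidised carbon is C4 at +2.

C4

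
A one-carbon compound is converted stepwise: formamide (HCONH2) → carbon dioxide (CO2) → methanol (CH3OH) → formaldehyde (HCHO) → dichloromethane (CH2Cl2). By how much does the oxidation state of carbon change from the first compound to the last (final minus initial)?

Carbon oxidation states along the series — formamide: +2, carbon dioxide: +4, methanol: -2, formaldehyde: 0, dichloromethane: 0.
Net change = 0 − (+2) = -2.

-2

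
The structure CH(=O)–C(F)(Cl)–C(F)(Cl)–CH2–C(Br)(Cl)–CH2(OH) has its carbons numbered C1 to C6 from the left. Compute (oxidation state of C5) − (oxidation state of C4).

+4

C5: 2C, 1Cl, 1Br → 0 + 1 + 1 = +2
C4: 2C, 2H → 0 − 2 = -2
Difference: +2 − (-2) = +4.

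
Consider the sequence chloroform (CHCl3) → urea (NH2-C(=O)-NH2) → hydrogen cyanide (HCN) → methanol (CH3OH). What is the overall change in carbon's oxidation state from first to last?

Carbon oxidation states along the series — chloroform: +2, urea: +4, hydrogen cyanide: +2, methanol: -2.
Net change = -2 − (+2) = -4.

-4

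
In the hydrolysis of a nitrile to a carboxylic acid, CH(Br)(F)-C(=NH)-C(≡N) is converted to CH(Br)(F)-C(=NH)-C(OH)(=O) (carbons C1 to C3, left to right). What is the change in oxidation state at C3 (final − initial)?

Before: C3 has 1 bond to C, 3 bonds to N → oxidation state +3.
After: C3 has 1 bond to C, 3 bonds to O → oxidation state +3.
Δ = +3 − (+3) = 0, so no net redox change at C3.

0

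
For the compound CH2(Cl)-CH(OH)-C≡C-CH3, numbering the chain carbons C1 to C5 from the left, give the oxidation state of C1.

C1 has one bond to C (0), one bond to H (-1), one bond to H (-1), one bond to Cl (+1).
Oxidation state = 0 − 1 − 1 + 1 = -1.

-1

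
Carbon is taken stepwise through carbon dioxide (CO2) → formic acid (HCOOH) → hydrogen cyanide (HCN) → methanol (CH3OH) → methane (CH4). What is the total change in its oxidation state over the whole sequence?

-8

Carbon oxidation states along the series — carbon dioxide: +4, formic acid: +2, hydrogen cyanide: +2, methanol: -2, methane: -4.
Net change = -4 − (+4) = -8.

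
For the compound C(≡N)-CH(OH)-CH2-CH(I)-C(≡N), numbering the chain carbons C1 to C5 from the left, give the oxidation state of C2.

0

C2 has one bond to C (0), one bond to C (0), one bond to O (+1), one bond to H (-1).
Oxidation state = 0 + 0 + 1 − 1 = 0.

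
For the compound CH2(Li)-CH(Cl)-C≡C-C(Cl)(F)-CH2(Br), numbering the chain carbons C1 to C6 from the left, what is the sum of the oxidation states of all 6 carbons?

Tallying each carbon's bonds:
C1: 1C, 2H, 1Li → 0 − 2 − 1 = -3
C2: 2C, 1H, 1Cl → 0 − 1 + 1 = 0
C3: 4C → 0 = 0
C4: 4C → 0 = 0
C5: 2C, 1F, 1Cl → 0 + 1 + 1 = +2
C6: 1C, 2H, 1Br → 0 − 2 + 1 = -1
Sum = -3 + 0 + 0 + 0 + 2 − 1 = -2.

-2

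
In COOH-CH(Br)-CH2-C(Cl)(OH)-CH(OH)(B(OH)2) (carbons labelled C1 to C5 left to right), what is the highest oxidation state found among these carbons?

Tallying each carbon's bonds:
C1: 1C, 3O → 0 + 3 = +3
C2: 2C, 1H, 1Br → 0 − 1 + 1 = 0
C3: 2C, 2H → 0 − 2 = -2
C4: 2C, 1O, 1Cl → 0 + 1 + 1 = +2
C5: 1C, 1H, 1O, 1B → 0 − 1 + 1 − 1 = -1
The highest value is +3.

+3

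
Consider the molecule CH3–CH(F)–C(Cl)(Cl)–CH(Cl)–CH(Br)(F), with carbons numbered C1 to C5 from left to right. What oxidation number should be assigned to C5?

+1

C5 has one bond to C (0), one bond to Br (+1), one bond to F (+1), one bond to H (-1).
Oxidation state = 0 + 1 + 1 − 1 = +1.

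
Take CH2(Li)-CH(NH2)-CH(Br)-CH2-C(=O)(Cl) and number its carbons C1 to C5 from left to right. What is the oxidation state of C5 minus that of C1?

+6

C5: 1C, 2O, 1Cl → 0 + 2 + 1 = +3
C1: 1C, 2H, 1Li → 0 − 2 − 1 = -3
Difference: +3 − (-3) = +6.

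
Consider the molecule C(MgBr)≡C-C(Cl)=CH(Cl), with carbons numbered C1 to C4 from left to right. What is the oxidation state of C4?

0

C4 has a double bond to C (2×0 = 0), one bond to Cl (+1), one bond to H (-1).
Oxidation state = 0 + 1 − 1 = 0.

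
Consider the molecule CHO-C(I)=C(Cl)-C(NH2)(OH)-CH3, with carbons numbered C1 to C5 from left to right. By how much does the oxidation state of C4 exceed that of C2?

C4: 2C, 1O, 1N → 0 + 1 + 1 = +2
C2: 3C, 1I → 0 + 1 = +1
Difference: +2 − (+1) = +1.

+1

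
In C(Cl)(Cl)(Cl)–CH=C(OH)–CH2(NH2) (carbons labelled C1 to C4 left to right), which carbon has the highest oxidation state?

Tallying each carbon's bonds:
C1: 1C, 3Cl → 0 + 3 = +3
C2: 3C, 1H → 0 − 1 = -1
C3: 3C, 1O → 0 + 1 = +1
C4: 1C, 2H, 1N → 0 − 2 + 1 = -1
The most oxidised carbon is C1 at +3.

C1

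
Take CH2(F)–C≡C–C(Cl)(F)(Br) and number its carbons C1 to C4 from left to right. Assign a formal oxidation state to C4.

C4 has one bond to C (0), one bond to Cl (+1), one bond to F (+1), one bond to Br (+1).
Oxidation state = 0 + 1 + 1 + 1 = +3.

+3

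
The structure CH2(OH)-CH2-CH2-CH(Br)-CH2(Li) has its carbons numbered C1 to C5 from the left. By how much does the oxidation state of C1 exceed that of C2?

+1

C1: 1C, 2H, 1O → 0 − 2 + 1 = -1
C2: 2C, 2H → 0 − 2 = -2
Difference: -1 − (-2) = +1.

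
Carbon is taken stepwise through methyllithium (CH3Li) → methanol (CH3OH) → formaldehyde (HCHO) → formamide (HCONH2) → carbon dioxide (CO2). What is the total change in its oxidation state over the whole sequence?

Carbon oxidation states along the series — methyllithium: -4, methanol: -2, formaldehyde: 0, formamide: +2, carbon dioxide: +4.
Net change = +4 − (-4) = +8.

+8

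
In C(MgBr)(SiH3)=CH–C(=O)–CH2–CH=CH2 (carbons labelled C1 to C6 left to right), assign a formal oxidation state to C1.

Bonds to more-electronegative neighbours contribute +1 each, bonds to H or metals contribute −1 each, and C–C bonds contribute 0.
C1 has a double bond to C (2×0 = 0), one bond to Mg (-1), one bond to Si (-1).
Oxidation state = 0 − 1 − 1 = -2.

-2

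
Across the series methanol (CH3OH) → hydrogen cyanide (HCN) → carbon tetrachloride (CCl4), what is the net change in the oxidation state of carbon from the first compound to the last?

+6

Carbon oxidation states along the series — methanol: -2, hydrogen cyanide: +2, carbon tetrachloride: +4.
Net change = +4 − (-2) = +6.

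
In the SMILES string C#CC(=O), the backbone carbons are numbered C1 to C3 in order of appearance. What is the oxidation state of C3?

Each bond to a more electronegative atom (O, N, halogen) counts +1, each bond to a less electronegative atom (H, metal, B, Si) counts −1, and each C–C bond counts 0.
C3 has one bond to C (0), a double bond to O (2×+1 = +2), one bond to H (-1).
Oxidation state = 0 + 2 − 1 = +1.

+1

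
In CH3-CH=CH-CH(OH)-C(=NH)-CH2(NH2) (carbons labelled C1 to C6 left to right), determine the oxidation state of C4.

0

Count +1 for every bond to an atom more electronegative than carbon and −1 for every bond to one less electronegative; C–C bonds are 0.
C4 has one bond to C (0), one bond to C (0), one bond to O (+1), one bond to H (-1).
Oxidation state = 0 + 0 + 1 − 1 = 0.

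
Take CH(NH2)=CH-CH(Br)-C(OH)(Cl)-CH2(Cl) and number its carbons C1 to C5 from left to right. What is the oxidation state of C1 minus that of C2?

C1: 2C, 1H, 1N → 0 − 1 + 1 = 0
C2: 3C, 1H → 0 − 1 = -1
Difference: 0 − (-1) = +1.

+1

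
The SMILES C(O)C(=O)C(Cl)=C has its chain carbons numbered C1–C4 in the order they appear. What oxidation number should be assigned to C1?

-1

C1 has one bond to C (0), one bond to O (+1), one bond to H (-1), one bond to H (-1).
Oxidation state = 0 + 1 − 1 − 1 = -1.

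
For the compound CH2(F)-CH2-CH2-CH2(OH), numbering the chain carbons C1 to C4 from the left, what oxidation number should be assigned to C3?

-2

Bonds to more-electronegative neighbours contribute +1 each, bonds to H or metals contribute −1 each, and C–C bonds contribute 0.
C3 has one bond to C (0), one bond to C (0), one bond to H (-1), one bond to H (-1).
Oxidation state = 0 + 0 − 1 − 1 = -2.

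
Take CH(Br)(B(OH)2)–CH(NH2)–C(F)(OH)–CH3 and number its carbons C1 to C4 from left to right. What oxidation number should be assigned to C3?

+2

C3 has one bond to C (0), one bond to C (0), one bond to F (+1), one bond to O (+1).
Oxidation state = 0 + 0 + 1 + 1 = +2.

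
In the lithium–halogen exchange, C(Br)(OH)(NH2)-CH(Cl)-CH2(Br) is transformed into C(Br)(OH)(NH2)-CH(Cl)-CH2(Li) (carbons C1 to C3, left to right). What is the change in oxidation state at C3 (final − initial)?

-2

Before: C3 has 1 bond to C, 2 bonds to H, 1 bond to Br → oxidation state -1.
After: C3 has 1 bond to C, 2 bonds to H, 1 bond to Li → oxidation state -3.
Δ = -3 − (-1) = -2, so this is a reduction at C3.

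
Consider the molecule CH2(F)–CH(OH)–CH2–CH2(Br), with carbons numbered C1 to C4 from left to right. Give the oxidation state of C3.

Each bond to a more electronegative atom (O, N, halogen) counts +1, each bond to a less electronegative atom (H, metal, B, Si) counts −1, and each C–C bond counts 0.
C3 has one bond to C (0), one bond to C (0), one bond to H (-1), one bond to H (-1).
Oxidation state = 0 + 0 − 1 − 1 = -2.

-2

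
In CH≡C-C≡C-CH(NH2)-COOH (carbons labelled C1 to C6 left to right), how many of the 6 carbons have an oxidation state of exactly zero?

4

Tallying each carbon's bonds:
C1: 3C, 1H → 0 − 1 = -1
C2: 4C → 0 = 0
C3: 4C → 0 = 0
C4: 4C → 0 = 0
C5: 2C, 1H, 1N → 0 − 1 + 1 = 0
C6: 1C, 3O → 0 + 3 = +3
4 carbons (C2, C3, C4, C5) meet the condition.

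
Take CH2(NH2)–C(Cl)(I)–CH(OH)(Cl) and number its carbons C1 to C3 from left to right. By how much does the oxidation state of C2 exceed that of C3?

C2: 2C, 1Cl, 1I → 0 + 1 + 1 = +2
C3: 1C, 1H, 1O, 1Cl → 0 − 1 + 1 + 1 = +1
Difference: +2 − (+1) = +1.

+1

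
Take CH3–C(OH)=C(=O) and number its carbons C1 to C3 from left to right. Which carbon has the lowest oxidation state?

Tallying each carbon's bonds:
C1: 1C, 3H → 0 − 3 = -3
C2: 3C, 1O → 0 + 1 = +1
C3: 2C, 2O → 0 + 2 = +2
The most reduced carbon is C1 at -3.

C1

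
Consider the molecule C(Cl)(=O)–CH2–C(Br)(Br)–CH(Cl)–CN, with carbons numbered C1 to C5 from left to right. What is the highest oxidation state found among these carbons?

Tallying each carbon's bonds:
C1: 1C, 2O, 1Cl → 0 + 2 + 1 = +3
C2: 2C, 2H → 0 − 2 = -2
C3: 2C, 2Br → 0 + 2 = +2
C4: 2C, 1H, 1Cl → 0 − 1 + 1 = 0
C5: 1C, 3N → 0 + 3 = +3
The highest value is +3.

+3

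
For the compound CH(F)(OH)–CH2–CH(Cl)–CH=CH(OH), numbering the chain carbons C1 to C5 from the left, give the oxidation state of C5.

0

C5 has a double bond to C (2×0 = 0), one bond to O (+1), one bond to H (-1).
Oxidation state = 0 + 1 − 1 = 0.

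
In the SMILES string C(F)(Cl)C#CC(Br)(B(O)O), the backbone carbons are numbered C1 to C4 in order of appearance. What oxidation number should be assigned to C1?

+1

C1 has one bond to C (0), one bond to H (-1), one bond to F (+1), one bond to Cl (+1).
Oxidation state = 0 − 1 + 1 + 1 = +1.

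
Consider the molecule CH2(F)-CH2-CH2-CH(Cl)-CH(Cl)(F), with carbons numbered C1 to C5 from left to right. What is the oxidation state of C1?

Each bond to a more electronegative atom (O, N, halogen) counts +1, each bond to a less electronegative atom (H, metal, B, Si) counts −1, and each C–C bond counts 0.
C1 has one bond to C (0), one bond to H (-1), one bond to H (-1), one bond to F (+1).
Oxidation state = 0 − 1 − 1 + 1 = -1.

-1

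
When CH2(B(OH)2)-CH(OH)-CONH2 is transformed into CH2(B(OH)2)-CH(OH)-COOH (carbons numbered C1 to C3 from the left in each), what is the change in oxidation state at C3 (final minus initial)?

0

Before: C3 has 1 bond to C, 2 bonds to O, 1 bond to N → oxidation state +3.
After: C3 has 1 bond to C, 3 bonds to O → oxidation state +3.
Δ = +3 − (+3) = 0, so no net redox change at C3.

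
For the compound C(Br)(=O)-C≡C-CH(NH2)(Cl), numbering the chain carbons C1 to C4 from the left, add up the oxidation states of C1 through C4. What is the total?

+4

Bonds to more-electronegative neighbours contribute +1 each, bonds to H or metals contribute −1 each, and C–C bonds contribute 0. Tallying each carbon:
C1: 1C, 2O, 1Br → 0 + 2 + 1 = +3
C2: 4C → 0 = 0
C3: 4C → 0 = 0
C4: 1C, 1H, 1N, 1Cl → 0 − 1 + 1 + 1 = +1
Sum = +3 + 0 + 0 + 1 = +4.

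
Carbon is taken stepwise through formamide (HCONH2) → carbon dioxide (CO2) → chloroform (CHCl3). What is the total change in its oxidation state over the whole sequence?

Carbon oxidation states along the series — formamide: +2, carbon dioxide: +4, chloroform: +2.
Net change = +2 − (+2) = 0.

0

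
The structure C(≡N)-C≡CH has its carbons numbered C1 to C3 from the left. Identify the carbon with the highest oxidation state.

Tallying each carbon's bonds:
C1: 1C, 3N → 0 + 3 = +3
C2: 4C → 0 = 0
C3: 3C, 1H → 0 − 1 = -1
The most oxidised carbon is C1 at +3.

C1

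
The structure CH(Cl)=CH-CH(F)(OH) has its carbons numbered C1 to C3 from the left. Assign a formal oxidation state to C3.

Count +1 for every bond to an atom more electronegative than carbon and −1 for every bond to one less electronegative; C–C bonds are 0.
C3 has one bond to C (0), one bond to F (+1), one bond to O (+1), one bond to H (-1).
Oxidation state = 0 + 1 + 1 − 1 = +1.

+1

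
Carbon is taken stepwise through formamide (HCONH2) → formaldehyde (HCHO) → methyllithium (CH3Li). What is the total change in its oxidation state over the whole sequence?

-6

Carbon oxidation states along the series — formamide: +2, formaldehyde: 0, methyllithium: -4.
Net change = -4 − (+2) = -6.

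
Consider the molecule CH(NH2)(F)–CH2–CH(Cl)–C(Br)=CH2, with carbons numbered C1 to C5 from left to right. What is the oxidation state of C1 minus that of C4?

0

C1: 1C, 1H, 1N, 1F → 0 − 1 + 1 + 1 = +1
C4: 3C, 1Br → 0 + 1 = +1
Difference: +1 − (+1) = 0.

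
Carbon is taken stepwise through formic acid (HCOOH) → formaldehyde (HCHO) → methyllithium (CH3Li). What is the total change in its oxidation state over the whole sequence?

-6

Carbon oxidation states along the series — formic acid: +2, formaldehyde: 0, methyllithium: -4.
Net change = -4 − (+2) = -6.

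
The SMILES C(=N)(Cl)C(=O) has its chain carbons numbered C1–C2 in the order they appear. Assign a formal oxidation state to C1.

+3

Assign +1 per bond to O/N/halogen, −1 per bond to H or an electropositive element, and 0 per bond to carbon.
C1 has one bond to C (0), a double bond to N (2×+1 = +2), one bond to Cl (+1).
Oxidation state = 0 + 2 + 1 = +3.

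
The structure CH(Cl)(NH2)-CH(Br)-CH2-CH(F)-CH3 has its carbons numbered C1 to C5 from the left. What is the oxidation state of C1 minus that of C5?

+4

C1: 1C, 1H, 1N, 1Cl → 0 − 1 + 1 + 1 = +1
C5: 1C, 3H → 0 − 3 = -3
Difference: +1 − (-3) = +4.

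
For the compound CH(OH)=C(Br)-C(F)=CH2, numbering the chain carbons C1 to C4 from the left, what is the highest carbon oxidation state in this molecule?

Tallying each carbon's bonds:
C1: 2C, 1H, 1O → 0 − 1 + 1 = 0
C2: 3C, 1Br → 0 + 1 = +1
C3: 3C, 1F → 0 + 1 = +1
C4: 2C, 2H → 0 − 2 = -2
The highest value is +1.

+1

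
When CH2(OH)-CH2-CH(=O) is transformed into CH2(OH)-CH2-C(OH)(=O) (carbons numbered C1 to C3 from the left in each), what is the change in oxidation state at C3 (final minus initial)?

+2

Before: C3 has 1 bond to C, 1 bond to H, 2 bonds to O → oxidation state +1.
After: C3 has 1 bond to C, 3 bonds to O → oxidation state +3.
Δ = +3 − (+1) = +2, so this is an oxidation at C3.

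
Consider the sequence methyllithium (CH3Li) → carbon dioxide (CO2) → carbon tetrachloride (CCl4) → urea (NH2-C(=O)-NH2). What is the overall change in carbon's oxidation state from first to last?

+8

Carbon oxidation states along the series — methyllithium: -4, carbon dioxide: +4, carbon tetrachloride: +4, urea: +4.
Net change = +4 − (-4) = +8.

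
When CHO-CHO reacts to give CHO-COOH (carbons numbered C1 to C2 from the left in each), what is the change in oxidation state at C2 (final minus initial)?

Before: C2 has 1 bond to C, 1 bond to H, 2 bonds to O → oxidation state +1.
After: C2 has 1 bond to C, 3 bonds to O → oxidation state +3.
Δ = +3 − (+1) = +2, so this is an oxidation at C2.

+2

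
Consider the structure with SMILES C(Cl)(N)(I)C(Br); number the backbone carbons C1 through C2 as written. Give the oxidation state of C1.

+3

Assign +1 per bond to O/N/halogen, −1 per bond to H or an electropositive element, and 0 per bond to carbon.
C1 has one bond to C (0), one bond to Cl (+1), one bond to N (+1), one bond to I (+1).
Oxidation state = 0 + 1 + 1 + 1 = +3.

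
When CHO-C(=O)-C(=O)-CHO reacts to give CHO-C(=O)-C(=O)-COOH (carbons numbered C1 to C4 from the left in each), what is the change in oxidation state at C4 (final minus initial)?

Before: C4 has 1 bond to C, 1 bond to H, 2 bonds to O → oxidation state +1.
After: C4 has 1 bond to C, 3 bonds to O → oxidation state +3.
Δ = +3 − (+1) = +2, so this is an oxidation at C4.

+2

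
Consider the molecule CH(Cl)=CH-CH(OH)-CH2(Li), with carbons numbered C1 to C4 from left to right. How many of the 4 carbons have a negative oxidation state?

Each bond to a more electronegative atom (O, N, halogen) counts +1, each bond to a less electronegative atom (H, metal, B, Si) counts −1, and each C–C bond counts 0. Tallying each carbon:
C1: 2C, 1H, 1Cl → 0 − 1 + 1 = 0
C2: 3C, 1H → 0 − 1 = -1
C3: 2C, 1H, 1O → 0 − 1 + 1 = 0
C4: 1C, 2H, 1Li → 0 − 2 − 1 = -3
2 carbons (C2, C4) meet the condition.

2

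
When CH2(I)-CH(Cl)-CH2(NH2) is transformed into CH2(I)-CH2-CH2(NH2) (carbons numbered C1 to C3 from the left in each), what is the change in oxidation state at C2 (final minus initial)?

-2

Before: C2 has 2 bonds to C, 1 bond to H, 1 bond to Cl → oxidation state 0.
After: C2 has 2 bonds to C, 2 bonds to H → oxidation state -2.
Δ = -2 − (0) = -2, so this is a reduction at C2.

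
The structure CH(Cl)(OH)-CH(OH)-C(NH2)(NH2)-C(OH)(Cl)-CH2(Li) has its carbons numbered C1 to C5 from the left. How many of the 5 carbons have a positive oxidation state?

Tallying each carbon's bonds:
C1: 1C, 1H, 1O, 1Cl → 0 − 1 + 1 + 1 = +1
C2: 2C, 1H, 1O → 0 − 1 + 1 = 0
C3: 2C, 2N → 0 + 2 = +2
C4: 2C, 1O, 1Cl → 0 + 1 + 1 = +2
C5: 1C, 2H, 1Li → 0 − 2 − 1 = -3
3 carbons (C1, C3, C4) meet the condition.

3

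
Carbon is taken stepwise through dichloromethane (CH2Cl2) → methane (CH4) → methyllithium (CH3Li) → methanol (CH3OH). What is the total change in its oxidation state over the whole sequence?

-2

Carbon oxidation states along the series — dichloromethane: 0, methane: -4, methyllithium: -4, methanol: -2.
Net change = -2 − (0) = -2.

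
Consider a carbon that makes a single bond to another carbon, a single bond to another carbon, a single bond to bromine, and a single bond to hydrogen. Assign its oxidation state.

0

Each bond to a more electronegative atom (O, N, halogen) counts +1, each bond to a less electronegative atom (H, metal, B, Si) counts −1, and each C–C bond counts 0.
The carbon has one bond to C (0), one bond to C (0), one bond to H (-1), one bond to Br (+1).
Oxidation state = 0 + 0 − 1 + 1 = 0.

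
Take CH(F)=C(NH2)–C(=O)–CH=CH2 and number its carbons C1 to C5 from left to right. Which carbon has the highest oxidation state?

Count +1 for every bond to an atom more electronegative than carbon and −1 for every bond to one less electronegative; C–C bonds are 0. Tallying each carbon:
C1: 2C, 1H, 1F → 0 − 1 + 1 = 0
C2: 3C, 1N → 0 + 1 = +1
C3: 2C, 2O → 0 + 2 = +2
C4: 3C, 1H → 0 − 1 = -1
C5: 2C, 2H → 0 − 2 = -2
The most oxidised carbon is C3 at +2.

C3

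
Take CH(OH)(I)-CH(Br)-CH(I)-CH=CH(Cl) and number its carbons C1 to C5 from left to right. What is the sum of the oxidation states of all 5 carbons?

0

Count +1 for every bond to an atom more electronegative than carbon and −1 for every bond to one less electronegative; C–C bonds are 0. Tallying each carbon:
C1: 1C, 1H, 1O, 1I → 0 − 1 + 1 + 1 = +1
C2: 2C, 1H, 1Br → 0 − 1 + 1 = 0
C3: 2C, 1H, 1I → 0 − 1 + 1 = 0
C4: 3C, 1H → 0 − 1 = -1
C5: 2C, 1H, 1Cl → 0 − 1 + 1 = 0
Sum = +1 + 0 + 0 − 1 + 0 = 0.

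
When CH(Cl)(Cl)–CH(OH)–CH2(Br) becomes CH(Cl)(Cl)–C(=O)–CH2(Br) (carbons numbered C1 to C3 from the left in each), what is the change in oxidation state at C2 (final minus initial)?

+2

Before: C2 has 2 bonds to C, 1 bond to H, 1 bond to O → oxidation state 0.
After: C2 has 2 bonds to C, 2 bonds to O → oxidation state +2.
Δ = +2 − (0) = +2, so this is an oxidation at C2.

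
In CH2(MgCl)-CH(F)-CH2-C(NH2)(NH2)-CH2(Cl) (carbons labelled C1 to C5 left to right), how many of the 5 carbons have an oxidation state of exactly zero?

Each bond to a more electronegative atom (O, N, halogen) counts +1, each bond to a less electronegative atom (H, metal, B, Si) counts −1, and each C–C bond counts 0. Tallying each carbon:
C1: 1C, 2H, 1Mg → 0 − 2 − 1 = -3
C2: 2C, 1H, 1F → 0 − 1 + 1 = 0
C3: 2C, 2H → 0 − 2 = -2
C4: 2C, 2N → 0 + 2 = +2
C5: 1C, 2H, 1Cl → 0 − 2 + 1 = -1
1 carbon (C2) meets the condition.

1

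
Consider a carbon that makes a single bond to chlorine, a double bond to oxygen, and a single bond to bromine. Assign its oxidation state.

Each bond to a more electronegative atom (O, N, halogen) counts +1, each bond to a less electronegative atom (H, metal, B, Si) counts −1, and each C–C bond counts 0.
The carbon has one bond to Br (+1), one bond to Cl (+1), a double bond to O (2×+1 = +2).
Oxidation state = +1 + 1 + 2 = +4.

+4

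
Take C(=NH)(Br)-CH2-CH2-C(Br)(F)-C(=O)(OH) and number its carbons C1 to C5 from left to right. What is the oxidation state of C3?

Each bond to a more electronegative atom (O, N, halogen) counts +1, each bond to a less electronegative atom (H, metal, B, Si) counts −1, and each C–C bond counts 0.
C3 has one bond to C (0), one bond to C (0), one bond to H (-1), one bond to H (-1).
Oxidation state = 0 + 0 − 1 − 1 = -2.

-2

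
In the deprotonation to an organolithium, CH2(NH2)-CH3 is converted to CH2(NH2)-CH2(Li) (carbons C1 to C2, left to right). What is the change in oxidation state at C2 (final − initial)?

0

Before: C2 has 1 bond to C, 3 bonds to H → oxidation state -3.
After: C2 has 1 bond to C, 2 bonds to H, 1 bond to Li → oxidation state -3.
Δ = -3 − (-3) = 0, so no net redox change at C2.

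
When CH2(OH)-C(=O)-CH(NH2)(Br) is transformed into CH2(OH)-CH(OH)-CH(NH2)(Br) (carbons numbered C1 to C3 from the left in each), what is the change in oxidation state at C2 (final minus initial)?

Before: C2 has 2 bonds to C, 2 bonds to O → oxidation state +2.
After: C2 has 2 bonds to C, 1 bond to H, 1 bond to O → oxidation state 0.
Δ = 0 − (+2) = -2, so this is a reduction at C2.

-2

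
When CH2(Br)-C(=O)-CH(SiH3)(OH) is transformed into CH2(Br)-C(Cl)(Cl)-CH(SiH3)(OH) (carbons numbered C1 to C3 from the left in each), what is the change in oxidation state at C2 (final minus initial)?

0

Before: C2 has 2 bonds to C, 2 bonds to O → oxidation state +2.
After: C2 has 2 bonds to C, 2 bonds to Cl → oxidation state +2.
Δ = +2 − (+2) = 0, so no net redox change at C2.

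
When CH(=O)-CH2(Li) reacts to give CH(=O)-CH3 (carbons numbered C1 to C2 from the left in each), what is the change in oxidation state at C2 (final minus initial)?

Before: C2 has 1 bond to C, 2 bonds to H, 1 bond to Li → oxidation state -3.
After: C2 has 1 bond to C, 3 bonds to H → oxidation state -3.
Δ = -3 − (-3) = 0, so no net redox change at C2.

0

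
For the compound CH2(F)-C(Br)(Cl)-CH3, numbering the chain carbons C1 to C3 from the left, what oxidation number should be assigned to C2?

Each bond to a more electronegative atom (O, N, halogen) counts +1, each bond to a less electronegative atom (H, metal, B, Si) counts −1, and each C–C bond counts 0.
C2 has one bond to C (0), one bond to C (0), one bond to Br (+1), one bond to Cl (+1).
Oxidation state = 0 + 0 + 1 + 1 = +2.

+2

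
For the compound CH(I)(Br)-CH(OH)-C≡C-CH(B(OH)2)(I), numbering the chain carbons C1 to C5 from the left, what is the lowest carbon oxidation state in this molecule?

Count +1 for every bond to an atom more electronegative than carbon and −1 for every bond to one less electronegative; C–C bonds are 0. Tallying each carbon:
C1: 1C, 1H, 1Br, 1I → 0 − 1 + 1 + 1 = +1
C2: 2C, 1H, 1O → 0 − 1 + 1 = 0
C3: 4C → 0 = 0
C4: 4C → 0 = 0
C5: 1C, 1H, 1I, 1B → 0 − 1 + 1 − 1 = -1
The lowest value is -1.

-1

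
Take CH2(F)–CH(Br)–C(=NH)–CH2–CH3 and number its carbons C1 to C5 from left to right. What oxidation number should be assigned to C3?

+2

Assign +1 per bond to O/N/halogen, −1 per bond to H or an electropositive element, and 0 per bond to carbon.
C3 has one bond to C (0), one bond to C (0), a double bond to N (2×+1 = +2).
Oxidation state = 0 + 0 + 2 = +2.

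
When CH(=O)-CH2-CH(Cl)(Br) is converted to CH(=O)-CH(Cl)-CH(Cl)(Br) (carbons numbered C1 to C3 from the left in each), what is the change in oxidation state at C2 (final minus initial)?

Before: C2 has 2 bonds to C, 2 bonds to H → oxidation state -2.
After: C2 has 2 bonds to C, 1 bond to H, 1 bond to Cl → oxidation state 0.
Δ = 0 − (-2) = +2, so this is an oxidation at C2.

+2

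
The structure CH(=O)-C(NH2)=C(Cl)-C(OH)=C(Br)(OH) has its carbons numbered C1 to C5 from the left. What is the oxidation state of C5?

+2

Count +1 for every bond to an atom more electronegative than carbon and −1 for every bond to one less electronegative; C–C bonds are 0.
C5 has a double bond to C (2×0 = 0), one bond to Br (+1), one bond to O (+1).
Oxidation state = 0 + 1 + 1 = +2.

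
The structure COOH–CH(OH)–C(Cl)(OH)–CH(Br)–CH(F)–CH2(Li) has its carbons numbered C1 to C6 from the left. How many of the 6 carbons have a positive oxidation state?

Tallying each carbon's bonds:
C1: 1C, 3O → 0 + 3 = +3
C2: 2C, 1H, 1O → 0 − 1 + 1 = 0
C3: 2C, 1O, 1Cl → 0 + 1 + 1 = +2
C4: 2C, 1H, 1Br → 0 − 1 + 1 = 0
C5: 2C, 1H, 1F → 0 − 1 + 1 = 0
C6: 1C, 2H, 1Li → 0 − 2 − 1 = -3
2 carbons (C1, C3) meet the condition.

2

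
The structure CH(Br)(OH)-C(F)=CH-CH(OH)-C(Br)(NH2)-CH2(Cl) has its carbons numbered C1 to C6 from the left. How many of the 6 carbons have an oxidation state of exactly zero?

1

Tallying each carbon's bonds:
C1: 1C, 1H, 1O, 1Br → 0 − 1 + 1 + 1 = +1
C2: 3C, 1F → 0 + 1 = +1
C3: 3C, 1H → 0 − 1 = -1
C4: 2C, 1H, 1O → 0 − 1 + 1 = 0
C5: 2C, 1N, 1Br → 0 + 1 + 1 = +2
C6: 1C, 2H, 1Cl → 0 − 2 + 1 = -1
1 carbon (C4) meets the condition.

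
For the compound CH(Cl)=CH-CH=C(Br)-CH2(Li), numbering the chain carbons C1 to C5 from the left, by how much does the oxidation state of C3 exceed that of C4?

-2

C3: 3C, 1H → 0 − 1 = -1
C4: 3C, 1Br → 0 + 1 = +1
Difference: -1 − (+1) = -2.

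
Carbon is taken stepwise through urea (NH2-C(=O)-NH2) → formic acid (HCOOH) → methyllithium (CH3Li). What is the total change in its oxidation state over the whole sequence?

-8

Carbon oxidation states along the series — urea: +4, formic acid: +2, methyllithium: -4.
Net change = -4 − (+4) = -8.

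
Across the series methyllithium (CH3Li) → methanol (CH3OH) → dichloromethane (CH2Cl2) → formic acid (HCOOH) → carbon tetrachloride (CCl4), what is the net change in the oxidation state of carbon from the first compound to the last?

+8

Carbon oxidation states along the series — methyllithium: -4, methanol: -2, dichloromethane: 0, formic acid: +2, carbon tetrachloride: +4.
Net change = +4 − (-4) = +8.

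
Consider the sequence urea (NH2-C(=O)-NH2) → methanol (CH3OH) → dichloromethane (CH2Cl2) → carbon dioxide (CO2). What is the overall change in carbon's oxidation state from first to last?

Carbon oxidation states along the series — urea: +4, methanol: -2, dichloromethane: 0, carbon dioxide: +4.
Net change = +4 − (+4) = 0.

0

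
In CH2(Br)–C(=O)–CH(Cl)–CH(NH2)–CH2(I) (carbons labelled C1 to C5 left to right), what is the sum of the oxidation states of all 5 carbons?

Tallying each carbon's bonds:
C1: 1C, 2H, 1Br → 0 − 2 + 1 = -1
C2: 2C, 2O → 0 + 2 = +2
C3: 2C, 1H, 1Cl → 0 − 1 + 1 = 0
C4: 2C, 1H, 1N → 0 − 1 + 1 = 0
C5: 1C, 2H, 1I → 0 − 2 + 1 = -1
Sum = -1 + 2 + 0 + 0 − 1 = 0.

0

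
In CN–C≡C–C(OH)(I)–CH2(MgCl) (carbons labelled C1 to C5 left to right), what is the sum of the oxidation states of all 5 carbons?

+2

Tallying each carbon's bonds:
C1: 1C, 3N → 0 + 3 = +3
C2: 4C → 0 = 0
C3: 4C → 0 = 0
C4: 2C, 1O, 1I → 0 + 1 + 1 = +2
C5: 1C, 2H, 1Mg → 0 − 2 − 1 = -3
Sum = +3 + 0 + 0 + 2 − 3 = +2.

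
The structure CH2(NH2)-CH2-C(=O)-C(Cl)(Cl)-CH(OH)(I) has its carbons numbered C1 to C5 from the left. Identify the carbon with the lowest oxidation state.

Tallying each carbon's bonds:
C1: 1C, 2H, 1N → 0 − 2 + 1 = -1
C2: 2C, 2H → 0 − 2 = -2
C3: 2C, 2O → 0 + 2 = +2
C4: 2C, 2Cl → 0 + 2 = +2
C5: 1C, 1H, 1O, 1I → 0 − 1 + 1 + 1 = +1
The most reduced carbon is C2 at -2.

C2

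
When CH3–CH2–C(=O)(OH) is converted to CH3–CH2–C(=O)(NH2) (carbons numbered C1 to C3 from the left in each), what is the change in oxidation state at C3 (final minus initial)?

Before: C3 has 1 bond to C, 3 bonds to O → oxidation state +3.
After: C3 has 1 bond to C, 2 bonds to O, 1 bond to N → oxidation state +3.
Δ = +3 − (+3) = 0, so no net redox change at C3.

0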